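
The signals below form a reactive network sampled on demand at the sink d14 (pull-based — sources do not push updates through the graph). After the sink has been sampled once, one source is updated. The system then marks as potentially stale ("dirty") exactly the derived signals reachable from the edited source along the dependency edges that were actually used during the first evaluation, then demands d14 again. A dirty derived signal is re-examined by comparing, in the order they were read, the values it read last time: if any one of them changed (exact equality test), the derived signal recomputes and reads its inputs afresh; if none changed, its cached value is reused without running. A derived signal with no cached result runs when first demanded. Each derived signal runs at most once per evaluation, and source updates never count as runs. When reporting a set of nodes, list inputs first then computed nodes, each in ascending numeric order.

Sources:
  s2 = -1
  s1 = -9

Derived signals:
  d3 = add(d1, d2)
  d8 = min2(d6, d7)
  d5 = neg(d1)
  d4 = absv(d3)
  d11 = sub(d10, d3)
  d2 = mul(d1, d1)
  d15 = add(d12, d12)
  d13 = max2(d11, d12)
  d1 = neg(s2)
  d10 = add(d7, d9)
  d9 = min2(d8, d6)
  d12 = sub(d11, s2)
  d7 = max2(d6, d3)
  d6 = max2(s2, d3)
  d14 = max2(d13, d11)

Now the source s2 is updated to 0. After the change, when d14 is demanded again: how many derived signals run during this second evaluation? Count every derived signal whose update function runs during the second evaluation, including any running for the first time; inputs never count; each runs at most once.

Initial pass — values computed on the first demand:
  d1 = neg(-1) = 1
  d2 = mul(1, 1) = 1
  d3 = add(1, 1) = 2
  d6 = max2(-1, 2) = 2
  d7 = max2(2, 2) = 2
  d8 = min2(2, 2) = 2
  d9 = min2(2, 2) = 2
  d10 = add(2, 2) = 4
  d11 = sub(4, 2) = 2
  d12 = sub(2, -1) = 3
  d13 = max2(2, 3) = 3
  d14 = max2(3, 2) = 3

Second demand — change propagation:
  d1: re-runs because s2 -1->0; new result 0.
  d2: re-runs because d1 1->0; d1 1->0; new result 0.
  d3: re-runs because d1 1->0; d2 1->0; new result 0.
  d6: re-runs because s2 -1->0; d3 2->0; new result 0.
  d7: re-runs because d6 2->0; d3 2->0; new result 0.
  d8: re-runs because d6 2->0; d7 2->0; new result 0.
  d9: re-runs because d8 2->0; d6 2->0; new result 0.
  d10: re-runs because d7 2->0; d9 2->0; new result 0.
  d11: re-runs because d10 4->0; d3 2->0; new result 0.
  d12: re-runs because d11 2->0; s2 -1->0; new result 0.
  d13: re-runs because d11 2->0; d12 3->0; new result 0.
  d14: re-runs because d13 3->0; d11 2->0; new result 0.

Run set: d1, d2, d3, d6, d7, d8, d9, d10, d11, d12, d13, d14 (12 run).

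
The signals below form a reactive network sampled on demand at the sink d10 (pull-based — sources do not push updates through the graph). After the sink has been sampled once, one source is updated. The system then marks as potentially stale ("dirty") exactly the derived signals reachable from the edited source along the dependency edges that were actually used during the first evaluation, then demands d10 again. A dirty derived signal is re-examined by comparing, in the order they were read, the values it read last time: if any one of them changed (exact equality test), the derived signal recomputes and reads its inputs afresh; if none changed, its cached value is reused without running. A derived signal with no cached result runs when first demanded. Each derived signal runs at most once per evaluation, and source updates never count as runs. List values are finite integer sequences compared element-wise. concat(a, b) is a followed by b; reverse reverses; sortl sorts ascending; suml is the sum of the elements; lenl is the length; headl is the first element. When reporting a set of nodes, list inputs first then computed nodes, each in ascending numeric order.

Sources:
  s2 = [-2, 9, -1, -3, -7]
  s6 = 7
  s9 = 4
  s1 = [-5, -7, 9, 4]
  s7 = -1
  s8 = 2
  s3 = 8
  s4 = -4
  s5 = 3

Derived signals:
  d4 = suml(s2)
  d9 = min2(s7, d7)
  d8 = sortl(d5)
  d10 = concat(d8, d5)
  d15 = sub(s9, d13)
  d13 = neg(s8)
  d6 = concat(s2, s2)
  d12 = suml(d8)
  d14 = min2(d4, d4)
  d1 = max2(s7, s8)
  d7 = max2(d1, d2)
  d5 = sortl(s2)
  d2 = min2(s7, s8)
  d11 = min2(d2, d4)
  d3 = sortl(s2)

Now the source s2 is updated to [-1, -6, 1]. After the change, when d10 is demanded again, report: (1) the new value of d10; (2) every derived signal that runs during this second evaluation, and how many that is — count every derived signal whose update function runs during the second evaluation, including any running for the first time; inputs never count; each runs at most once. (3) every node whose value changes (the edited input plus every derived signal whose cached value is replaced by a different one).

d10 now evaluates to [-6, -1, 1, -6, -1, 1].
Run set: d5, d8, d10 (3 run).
Changed values: s2, d5, d8, d10.

Initial pass — values computed on the first demand:
  d5 = sortl([-2, 9, -1, -3, -7]) = [-7, -3, -2, -1, 9]
  d8 = sortl([-7, -3, -2, -1, 9]) = [-7, -3, -2, -1, 9]
  d10 = concat([-7, -3, -2, -1, 9], [-7, -3, -2, -1, 9]) = [-7, -3, -2, -1, 9, -7, -3, -2, -1, 9]

Second demand — change propagation:
  d5: re-runs because s2 [-2, 9, -1, -3, -7]->[-1, -6, 1]; new result [-6, -1, 1].
  d8: re-runs because d5 [-7, -3, -2, -1, 9]->[-6, -1, 1]; new result [-6, -1, 1].
  d10: re-runs because d8 [-7, -3, -2, -1, 9]->[-6, -1, 1]; d5 [-7, -3, -2, -1, 9]->[-6, -1, 1]; new result [-6, -1, 1, -6, -1, 1].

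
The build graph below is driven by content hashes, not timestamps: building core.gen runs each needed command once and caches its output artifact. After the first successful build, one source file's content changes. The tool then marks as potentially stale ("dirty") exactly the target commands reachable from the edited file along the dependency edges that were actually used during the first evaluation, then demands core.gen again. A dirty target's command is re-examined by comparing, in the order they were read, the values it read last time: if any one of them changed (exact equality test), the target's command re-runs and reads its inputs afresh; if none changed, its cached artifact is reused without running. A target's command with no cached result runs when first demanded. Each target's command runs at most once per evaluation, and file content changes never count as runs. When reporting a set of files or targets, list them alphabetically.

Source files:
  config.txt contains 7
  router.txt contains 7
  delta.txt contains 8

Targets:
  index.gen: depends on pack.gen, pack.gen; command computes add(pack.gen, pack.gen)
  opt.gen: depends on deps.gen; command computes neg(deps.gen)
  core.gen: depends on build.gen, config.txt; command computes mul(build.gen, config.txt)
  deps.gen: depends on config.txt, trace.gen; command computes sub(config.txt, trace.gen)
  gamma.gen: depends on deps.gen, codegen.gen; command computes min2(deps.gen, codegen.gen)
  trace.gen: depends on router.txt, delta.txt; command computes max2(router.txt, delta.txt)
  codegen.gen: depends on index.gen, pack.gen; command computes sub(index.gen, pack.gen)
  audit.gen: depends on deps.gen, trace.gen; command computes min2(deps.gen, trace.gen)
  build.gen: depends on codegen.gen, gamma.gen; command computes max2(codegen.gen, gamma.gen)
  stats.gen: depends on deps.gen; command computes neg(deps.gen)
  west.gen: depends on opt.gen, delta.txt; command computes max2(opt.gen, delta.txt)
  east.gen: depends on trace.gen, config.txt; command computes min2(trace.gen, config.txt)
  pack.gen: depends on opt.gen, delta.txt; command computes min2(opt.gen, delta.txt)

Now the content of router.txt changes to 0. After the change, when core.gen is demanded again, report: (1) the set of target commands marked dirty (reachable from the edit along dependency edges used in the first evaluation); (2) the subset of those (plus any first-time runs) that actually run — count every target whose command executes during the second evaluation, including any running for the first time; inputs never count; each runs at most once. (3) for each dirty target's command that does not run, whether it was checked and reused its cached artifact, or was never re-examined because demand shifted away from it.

Initial pass — values computed on the first demand:
  trace.gen = max2(7, 8) = 8
  deps.gen = sub(7, 8) = -1
  opt.gen = neg(-1) = 1
  pack.gen = min2(1, 8) = 1
  index.gen = add(1, 1) = 2
  codegen.gen = sub(2, 1) = 1
  gamma.gen = min2(-1, 1) = -1
  build.gen = max2(1, -1) = 1
  core.gen = mul(1, 7) = 7

Second demand — change propagation:
  trace.gen: re-runs because router.txt 7->0; new result 8 (unchanged).
  deps.gen: re-examined; everything it read last time is the same (config.txt unchanged, trace.gen unchanged) — cache -1 kept, no run.
  opt.gen: re-examined; everything it read last time is the same (deps.gen unchanged) — cache 1 kept, no run.
  pack.gen: re-examined; everything it read last time is the same (opt.gen unchanged, delta.txt unchanged) — cache 1 kept, no run.
  index.gen: re-examined; everything it read last time is the same (pack.gen unchanged, pack.gen unchanged) — cache 2 kept, no run.
  codegen.gen: re-examined; everything it read last time is the same (index.gen unchanged, pack.gen unchanged) — cache 1 kept, no run.
  gamma.gen: re-examined; everything it read last time is the same (deps.gen unchanged, codegen.gen unchanged) — cache -1 kept, no run.
  build.gen: re-examined; everything it read last time is the same (codegen.gen unchanged, gamma.gen unchanged) — cache 1 kept, no run.
  core.gen: re-examined; everything it read last time is the same (build.gen unchanged, config.txt unchanged) — cache 7 kept, no run.

The important point: trace.gen recomputes to an identical value, and the output ends up unchanged.

Dirty set: build.gen, codegen.gen, core.gen, deps.gen, gamma.gen, index.gen, opt.gen, pack.gen, trace.gen.
Run set: trace.gen (1 run).
Re-examined without running (cache reused): build.gen, codegen.gen, core.gen, deps.gen, gamma.gen, index.gen, opt.gen, pack.gen.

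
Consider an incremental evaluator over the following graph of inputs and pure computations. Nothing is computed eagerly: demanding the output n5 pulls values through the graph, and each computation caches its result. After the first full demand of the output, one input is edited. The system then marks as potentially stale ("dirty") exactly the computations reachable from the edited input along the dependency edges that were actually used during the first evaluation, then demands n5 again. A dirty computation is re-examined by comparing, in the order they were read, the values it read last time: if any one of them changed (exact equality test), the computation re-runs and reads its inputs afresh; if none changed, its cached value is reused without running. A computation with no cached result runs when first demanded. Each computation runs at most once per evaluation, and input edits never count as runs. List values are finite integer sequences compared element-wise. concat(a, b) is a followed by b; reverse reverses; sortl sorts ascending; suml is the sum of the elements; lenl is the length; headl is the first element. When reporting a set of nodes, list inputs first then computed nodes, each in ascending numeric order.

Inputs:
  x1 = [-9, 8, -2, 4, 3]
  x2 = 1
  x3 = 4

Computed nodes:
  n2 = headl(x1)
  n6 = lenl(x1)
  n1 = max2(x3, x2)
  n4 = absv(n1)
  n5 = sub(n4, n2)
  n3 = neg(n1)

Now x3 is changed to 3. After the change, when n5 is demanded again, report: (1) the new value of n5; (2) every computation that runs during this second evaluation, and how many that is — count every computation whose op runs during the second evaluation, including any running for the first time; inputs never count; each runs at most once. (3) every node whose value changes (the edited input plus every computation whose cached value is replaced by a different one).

n5 now evaluates to 12.
Run set: n1, n4, n5 (3 run).
Changed values: x3, n1, n4, n5.

Initial pass — values computed on the first demand:
  n1 = max2(4, 1) = 4
  n2 = headl([-9, 8, -2, 4, 3]) = -9
  n4 = absv(4) = 4
  n5 = sub(4, -9) = 13

Second demand — change propagation:
  n1: re-runs because x3 4->3; new result 3.
  n4: re-runs because n1 4->3; new result 3.
  n5: re-runs because n4 4->3; new result 12.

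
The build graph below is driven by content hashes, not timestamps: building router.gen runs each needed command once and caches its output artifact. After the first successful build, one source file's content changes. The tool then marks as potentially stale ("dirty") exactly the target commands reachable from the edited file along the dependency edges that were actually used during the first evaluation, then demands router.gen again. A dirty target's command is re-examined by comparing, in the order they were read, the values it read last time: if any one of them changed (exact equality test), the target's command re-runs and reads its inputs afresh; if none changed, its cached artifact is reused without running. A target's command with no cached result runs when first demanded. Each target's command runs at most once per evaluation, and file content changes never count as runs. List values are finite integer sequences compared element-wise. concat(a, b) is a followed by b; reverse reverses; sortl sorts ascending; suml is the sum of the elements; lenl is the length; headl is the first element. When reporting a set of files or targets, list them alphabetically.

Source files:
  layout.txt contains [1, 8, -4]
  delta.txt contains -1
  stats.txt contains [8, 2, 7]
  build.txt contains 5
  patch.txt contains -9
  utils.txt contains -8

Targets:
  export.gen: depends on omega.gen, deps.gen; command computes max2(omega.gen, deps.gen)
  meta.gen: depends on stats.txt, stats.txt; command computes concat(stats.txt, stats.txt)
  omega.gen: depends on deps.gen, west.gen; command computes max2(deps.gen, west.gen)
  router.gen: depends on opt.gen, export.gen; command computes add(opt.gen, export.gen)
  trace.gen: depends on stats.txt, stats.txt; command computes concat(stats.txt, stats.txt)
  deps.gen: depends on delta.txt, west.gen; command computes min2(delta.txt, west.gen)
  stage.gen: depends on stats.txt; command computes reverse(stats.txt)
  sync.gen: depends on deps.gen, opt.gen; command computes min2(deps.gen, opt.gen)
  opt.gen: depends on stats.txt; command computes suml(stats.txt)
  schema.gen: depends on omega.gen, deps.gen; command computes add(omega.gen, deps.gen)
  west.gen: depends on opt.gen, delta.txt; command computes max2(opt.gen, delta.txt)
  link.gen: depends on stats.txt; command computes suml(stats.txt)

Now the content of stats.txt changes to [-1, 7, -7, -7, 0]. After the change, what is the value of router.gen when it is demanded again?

router.gen now evaluates to -9.

Initial pass — values computed on the first demand:
  opt.gen = suml([8, 2, 7]) = 17
  west.gen = max2(17, -1) = 17
  deps.gen = min2(-1, 17) = -1
  omega.gen = max2(-1, 17) = 17
  export.gen = max2(17, -1) = 17
  router.gen = add(17, 17) = 34

Second demand — change propagation:
  opt.gen: re-runs because stats.txt [8, 2, 7]->[-1, 7, -7, -7, 0]; new result -8.
  west.gen: re-runs because opt.gen 17->-8; new result -1.
  deps.gen: re-runs because west.gen 17->-1; new result -1 (unchanged).
  omega.gen: re-runs because west.gen 17->-1; new result -1.
  export.gen: re-runs because omega.gen 17->-1; new result -1.
  router.gen: re-runs because opt.gen 17->-8; export.gen 17->-1; new result -9.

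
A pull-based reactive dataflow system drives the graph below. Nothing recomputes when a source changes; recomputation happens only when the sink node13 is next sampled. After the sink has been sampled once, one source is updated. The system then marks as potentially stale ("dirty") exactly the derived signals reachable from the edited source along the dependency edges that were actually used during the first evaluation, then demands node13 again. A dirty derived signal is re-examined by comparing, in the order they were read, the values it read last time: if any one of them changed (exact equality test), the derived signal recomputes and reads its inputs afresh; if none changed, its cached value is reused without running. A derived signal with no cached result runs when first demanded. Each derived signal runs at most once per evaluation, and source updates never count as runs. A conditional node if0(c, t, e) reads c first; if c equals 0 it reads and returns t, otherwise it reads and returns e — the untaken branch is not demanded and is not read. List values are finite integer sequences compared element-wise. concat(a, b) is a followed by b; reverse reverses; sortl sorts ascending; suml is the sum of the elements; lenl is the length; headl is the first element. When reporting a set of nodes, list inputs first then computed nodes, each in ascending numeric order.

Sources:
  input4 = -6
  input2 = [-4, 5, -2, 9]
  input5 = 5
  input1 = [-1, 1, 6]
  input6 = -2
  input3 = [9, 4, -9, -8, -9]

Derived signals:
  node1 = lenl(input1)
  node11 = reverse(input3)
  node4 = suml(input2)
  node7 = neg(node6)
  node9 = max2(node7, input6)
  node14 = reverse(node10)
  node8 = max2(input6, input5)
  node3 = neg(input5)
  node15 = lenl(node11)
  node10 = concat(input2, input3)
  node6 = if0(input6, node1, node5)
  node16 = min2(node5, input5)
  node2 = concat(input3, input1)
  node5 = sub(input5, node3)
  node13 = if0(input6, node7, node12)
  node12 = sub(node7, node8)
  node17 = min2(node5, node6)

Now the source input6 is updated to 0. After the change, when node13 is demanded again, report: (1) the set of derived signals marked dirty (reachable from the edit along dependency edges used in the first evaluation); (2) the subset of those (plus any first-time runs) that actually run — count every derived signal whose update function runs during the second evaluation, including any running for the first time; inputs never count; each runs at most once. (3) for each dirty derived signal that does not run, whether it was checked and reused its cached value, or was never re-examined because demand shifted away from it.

First evaluation (everything demanded from the output):
  node3 = neg(5) = -5
  node5 = sub(5, -5) = 10
  node6 = if0(input6=-2 -> else branch node5) = 10
  node7 = neg(10) = -10
  node8 = max2(-2, 5) = 5
  node12 = sub(-10, 5) = -15
  node13 = if0(input6=-2 -> else branch node12) = -15

Propagation after the edit:
  node1: demanded for the first time — runs, produces 3.
  node6: runs — input6 -2->0; result 3.
  node7: runs — node6 10->3; result -3.
  node8: marked dirty but never re-examined — demand shifted away from it.
  node12: marked dirty but never re-examined — demand shifted away from it.
  node13: runs — input6 -2->0; result -3.

Key observation: a condition flipped, so demand moved to the other branch — node8, node12 are never re-examined.

Marked dirty: node6, node7, node8, node12, node13.
Derived signals that run: node1, node6, node7, node13 — 4 in total.
Never re-examined (demand shifted away): node8, node12.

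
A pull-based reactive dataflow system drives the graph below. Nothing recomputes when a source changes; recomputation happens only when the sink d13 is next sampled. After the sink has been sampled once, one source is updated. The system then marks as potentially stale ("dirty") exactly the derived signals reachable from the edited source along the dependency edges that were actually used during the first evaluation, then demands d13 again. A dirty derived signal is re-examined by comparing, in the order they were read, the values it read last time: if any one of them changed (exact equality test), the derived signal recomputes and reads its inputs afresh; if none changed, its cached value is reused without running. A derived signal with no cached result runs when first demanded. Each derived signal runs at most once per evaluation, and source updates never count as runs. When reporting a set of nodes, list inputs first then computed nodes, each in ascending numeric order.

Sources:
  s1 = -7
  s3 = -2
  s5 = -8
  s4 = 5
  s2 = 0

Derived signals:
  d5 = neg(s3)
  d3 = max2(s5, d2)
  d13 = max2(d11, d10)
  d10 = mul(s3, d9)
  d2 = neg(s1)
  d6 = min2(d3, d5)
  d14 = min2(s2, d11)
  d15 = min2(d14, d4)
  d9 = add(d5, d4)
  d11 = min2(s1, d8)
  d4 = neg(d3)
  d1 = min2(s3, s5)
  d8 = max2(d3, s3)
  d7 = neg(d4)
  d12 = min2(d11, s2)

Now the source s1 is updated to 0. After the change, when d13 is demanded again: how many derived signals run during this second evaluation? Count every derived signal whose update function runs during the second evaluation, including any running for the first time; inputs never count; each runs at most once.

First evaluation (everything demanded from the output):
  d2 = neg(-7) = 7
  d3 = max2(-8, 7) = 7
  d4 = neg(7) = -7
  d5 = neg(-2) = 2
  d8 = max2(7, -2) = 7
  d9 = add(2, -7) = -5
  d10 = mul(-2, -5) = 10
  d11 = min2(-7, 7) = -7
  d13 = max2(-7, 10) = 10

Propagation after the edit:
  d2: runs — s1 -7->0; result 0.
  d3: runs — d2 7->0; result 0.
  d4: runs — d3 7->0; result 0.
  d8: runs — d3 7->0; result 0.
  d9: runs — d4 -7->0; result 2.
  d10: runs — d9 -5->2; result -4.
  d11: runs — s1 -7->0; d8 7->0; result 0.
  d13: runs — d11 -7->0; d10 10->-4; result 0.

Derived signals that run: d2, d3, d4, d8, d9, d10, d11, d13 — 8 in total.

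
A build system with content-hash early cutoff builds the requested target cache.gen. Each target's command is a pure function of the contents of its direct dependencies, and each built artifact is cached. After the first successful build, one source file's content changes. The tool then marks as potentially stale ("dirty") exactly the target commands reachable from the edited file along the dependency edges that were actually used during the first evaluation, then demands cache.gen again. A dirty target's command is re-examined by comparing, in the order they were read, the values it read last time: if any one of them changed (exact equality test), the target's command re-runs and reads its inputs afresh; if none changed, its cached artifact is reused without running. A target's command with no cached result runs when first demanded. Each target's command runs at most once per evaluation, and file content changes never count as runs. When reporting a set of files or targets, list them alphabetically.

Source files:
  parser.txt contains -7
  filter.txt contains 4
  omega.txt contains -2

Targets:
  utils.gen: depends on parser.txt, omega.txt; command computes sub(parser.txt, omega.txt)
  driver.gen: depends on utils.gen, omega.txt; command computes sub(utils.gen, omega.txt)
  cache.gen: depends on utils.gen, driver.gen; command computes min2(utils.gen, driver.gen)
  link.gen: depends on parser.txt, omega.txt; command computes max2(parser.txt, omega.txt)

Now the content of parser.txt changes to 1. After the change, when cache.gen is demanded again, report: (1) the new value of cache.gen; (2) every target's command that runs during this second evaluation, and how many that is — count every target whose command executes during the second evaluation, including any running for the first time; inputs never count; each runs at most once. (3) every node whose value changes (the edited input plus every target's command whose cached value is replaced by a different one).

New value of cache.gen: 3.
Target commands that run: cache.gen, driver.gen, utils.gen — 3 in total.
Values that change: cache.gen, driver.gen, parser.txt, utils.gen.

First evaluation (everything demanded from the output):
  utils.gen = sub(-7, -2) = -5
  driver.gen = sub(-5, -2) = -3
  cache.gen = min2(-5, -3) = -5

Propagation after the edit:
  utils.gen: runs — parser.txt -7->1; result 3.
  driver.gen: runs — utils.gen -5->3; result 5.
  cache.gen: runs — utils.gen -5->3; driver.gen -3->5; result 3.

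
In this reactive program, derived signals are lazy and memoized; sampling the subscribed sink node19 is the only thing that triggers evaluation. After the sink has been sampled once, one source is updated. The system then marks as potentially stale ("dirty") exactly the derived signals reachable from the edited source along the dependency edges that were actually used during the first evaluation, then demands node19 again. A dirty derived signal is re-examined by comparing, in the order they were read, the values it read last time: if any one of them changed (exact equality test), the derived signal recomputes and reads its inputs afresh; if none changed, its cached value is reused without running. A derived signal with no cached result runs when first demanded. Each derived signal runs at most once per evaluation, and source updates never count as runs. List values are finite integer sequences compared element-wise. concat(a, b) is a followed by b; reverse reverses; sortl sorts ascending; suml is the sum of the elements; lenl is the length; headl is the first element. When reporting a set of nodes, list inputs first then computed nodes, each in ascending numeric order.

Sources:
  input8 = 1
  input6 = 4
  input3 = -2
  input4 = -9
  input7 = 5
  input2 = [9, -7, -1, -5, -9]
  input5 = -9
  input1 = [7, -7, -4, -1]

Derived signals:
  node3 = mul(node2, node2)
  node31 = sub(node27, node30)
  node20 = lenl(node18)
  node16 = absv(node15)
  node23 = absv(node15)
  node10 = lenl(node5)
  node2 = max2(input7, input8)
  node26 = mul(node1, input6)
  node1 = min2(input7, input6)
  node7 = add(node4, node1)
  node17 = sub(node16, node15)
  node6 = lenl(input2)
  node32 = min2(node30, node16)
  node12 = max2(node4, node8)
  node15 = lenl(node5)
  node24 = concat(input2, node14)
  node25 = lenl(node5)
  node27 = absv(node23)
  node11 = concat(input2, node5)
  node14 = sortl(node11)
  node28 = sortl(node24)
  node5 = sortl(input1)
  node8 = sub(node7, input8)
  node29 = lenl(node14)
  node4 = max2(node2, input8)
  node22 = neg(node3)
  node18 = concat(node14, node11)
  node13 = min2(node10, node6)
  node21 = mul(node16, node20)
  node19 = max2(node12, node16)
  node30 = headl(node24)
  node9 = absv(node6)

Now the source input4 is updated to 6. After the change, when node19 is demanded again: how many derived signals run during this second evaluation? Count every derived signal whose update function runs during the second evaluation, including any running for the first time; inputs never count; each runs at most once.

First demand of the output computes:
  node1 = min2(5, 4) = 4
  node2 = max2(5, 1) = 5
  node4 = max2(5, 1) = 5
  node5 = sortl([7, -7, -4, -1]) = [-7, -4, -1, 7]
  node7 = add(5, 4) = 9
  node8 = sub(9, 1) = 8
  node12 = max2(5, 8) = 8
  node15 = lenl([-7, -4, -1, 7]) = 4
  node16 = absv(4) = 4
  node19 = max2(8, 4) = 8

After the edit, cleaning proceeds:
  no node depends on input4 at all; the second demand re-runs nothing.

Note the shortcut — nothing in the graph depends on input4 at all, so no recomputation happens.

0 derived signals run: none.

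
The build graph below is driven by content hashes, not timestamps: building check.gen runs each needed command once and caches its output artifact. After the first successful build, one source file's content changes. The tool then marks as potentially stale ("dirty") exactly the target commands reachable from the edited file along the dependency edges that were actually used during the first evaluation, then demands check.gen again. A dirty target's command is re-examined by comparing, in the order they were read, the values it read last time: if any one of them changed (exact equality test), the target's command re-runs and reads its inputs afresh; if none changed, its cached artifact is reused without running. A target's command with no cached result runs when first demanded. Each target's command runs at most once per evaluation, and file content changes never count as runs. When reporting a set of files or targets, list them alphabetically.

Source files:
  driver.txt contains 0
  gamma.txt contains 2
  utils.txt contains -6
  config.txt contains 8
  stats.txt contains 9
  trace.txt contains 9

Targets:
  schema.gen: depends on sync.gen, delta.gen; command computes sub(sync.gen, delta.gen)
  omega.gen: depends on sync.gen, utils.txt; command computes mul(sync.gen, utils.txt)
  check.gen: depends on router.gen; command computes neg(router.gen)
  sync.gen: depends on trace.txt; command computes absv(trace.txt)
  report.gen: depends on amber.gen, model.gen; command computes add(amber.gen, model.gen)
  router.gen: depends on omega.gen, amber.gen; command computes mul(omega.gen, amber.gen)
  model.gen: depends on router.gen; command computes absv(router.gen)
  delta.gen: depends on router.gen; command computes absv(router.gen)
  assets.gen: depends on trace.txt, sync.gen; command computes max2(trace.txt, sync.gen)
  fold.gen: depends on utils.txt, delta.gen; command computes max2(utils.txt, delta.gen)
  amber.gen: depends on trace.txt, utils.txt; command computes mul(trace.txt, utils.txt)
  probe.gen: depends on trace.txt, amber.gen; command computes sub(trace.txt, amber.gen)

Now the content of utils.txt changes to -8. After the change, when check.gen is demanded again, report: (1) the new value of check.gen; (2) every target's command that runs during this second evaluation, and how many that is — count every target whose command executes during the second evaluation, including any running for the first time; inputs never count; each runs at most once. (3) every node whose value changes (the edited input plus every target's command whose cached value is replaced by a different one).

check.gen now evaluates to -5184.
Run set: amber.gen, check.gen, omega.gen, router.gen (4 run).
Changed values: amber.gen, check.gen, omega.gen, router.gen, utils.txt.

Initial pass — values computed on the first demand:
  amber.gen = mul(9, -6) = -54
  sync.gen = absv(9) = 9
  omega.gen = mul(9, -6) = -54
  router.gen = mul(-54, -54) = 2916
  check.gen = neg(2916) = -2916

Second demand — change propagation:
  amber.gen: re-runs because utils.txt -6->-8; new result -72.
  omega.gen: re-runs because utils.txt -6->-8; new result -72.
  router.gen: re-runs because omega.gen -54->-72; amber.gen -54->-72; new result 5184.
  check.gen: re-runs because router.gen 2916->5184; new result -5184.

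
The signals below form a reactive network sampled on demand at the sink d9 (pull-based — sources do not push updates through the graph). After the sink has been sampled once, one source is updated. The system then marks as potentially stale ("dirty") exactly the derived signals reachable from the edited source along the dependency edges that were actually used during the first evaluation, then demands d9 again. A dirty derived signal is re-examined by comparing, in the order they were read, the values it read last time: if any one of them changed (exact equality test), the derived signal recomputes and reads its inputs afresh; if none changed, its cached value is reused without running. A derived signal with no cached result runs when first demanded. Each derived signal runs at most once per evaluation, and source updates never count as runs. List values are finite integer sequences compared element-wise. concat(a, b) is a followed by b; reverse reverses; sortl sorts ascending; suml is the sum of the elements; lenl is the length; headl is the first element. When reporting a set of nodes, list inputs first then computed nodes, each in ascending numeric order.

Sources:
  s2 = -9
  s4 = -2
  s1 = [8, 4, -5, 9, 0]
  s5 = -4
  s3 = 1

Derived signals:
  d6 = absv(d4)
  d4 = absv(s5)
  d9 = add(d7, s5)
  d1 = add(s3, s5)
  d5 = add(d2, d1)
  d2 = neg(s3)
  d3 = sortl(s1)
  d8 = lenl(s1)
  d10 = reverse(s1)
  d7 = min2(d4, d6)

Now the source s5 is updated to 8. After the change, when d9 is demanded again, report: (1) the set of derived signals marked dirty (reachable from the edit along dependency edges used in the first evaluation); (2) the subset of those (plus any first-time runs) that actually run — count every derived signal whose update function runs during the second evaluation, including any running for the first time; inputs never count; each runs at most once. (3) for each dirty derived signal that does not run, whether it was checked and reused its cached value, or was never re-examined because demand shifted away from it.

Dirty set: d4, d6, d7, d9.
Run set: d4, d6, d7, d9 (4 run).
All dirty derived signals ended up running.

Initial pass — values computed on the first demand:
  d4 = absv(-4) = 4
  d6 = absv(4) = 4
  d7 = min2(4, 4) = 4
  d9 = add(4, -4) = 0

Second demand — change propagation:
  d4: re-runs because s5 -4->8; new result 8.
  d6: re-runs because d4 4->8; new result 8.
  d7: re-runs because d4 4->8; d6 4->8; new result 8.
  d9: re-runs because d7 4->8; s5 -4->8; new result 16.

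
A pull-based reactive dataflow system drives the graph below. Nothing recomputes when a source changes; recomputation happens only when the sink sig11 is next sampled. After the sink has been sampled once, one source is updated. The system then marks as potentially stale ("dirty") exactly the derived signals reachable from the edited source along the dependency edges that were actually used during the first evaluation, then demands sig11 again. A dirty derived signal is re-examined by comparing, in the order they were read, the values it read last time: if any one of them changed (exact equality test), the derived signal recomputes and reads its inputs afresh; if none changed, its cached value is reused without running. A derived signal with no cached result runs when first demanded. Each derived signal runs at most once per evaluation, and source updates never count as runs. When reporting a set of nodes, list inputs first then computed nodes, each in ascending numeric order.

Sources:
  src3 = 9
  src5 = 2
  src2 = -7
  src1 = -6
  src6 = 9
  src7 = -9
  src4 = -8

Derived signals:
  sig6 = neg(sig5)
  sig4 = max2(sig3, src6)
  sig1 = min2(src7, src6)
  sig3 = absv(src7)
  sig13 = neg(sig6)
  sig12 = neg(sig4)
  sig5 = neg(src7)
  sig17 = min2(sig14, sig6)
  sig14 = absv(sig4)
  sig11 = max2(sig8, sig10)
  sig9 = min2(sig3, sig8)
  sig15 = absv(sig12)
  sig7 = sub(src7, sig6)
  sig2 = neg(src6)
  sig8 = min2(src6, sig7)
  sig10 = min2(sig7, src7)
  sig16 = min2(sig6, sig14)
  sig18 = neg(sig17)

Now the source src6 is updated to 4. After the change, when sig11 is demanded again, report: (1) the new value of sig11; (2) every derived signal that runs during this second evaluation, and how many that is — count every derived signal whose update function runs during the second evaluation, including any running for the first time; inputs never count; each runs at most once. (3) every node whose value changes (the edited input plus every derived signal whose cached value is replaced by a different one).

First evaluation (everything demanded from the output):
  sig5 = neg(-9) = 9
  sig6 = neg(9) = -9
  sig7 = sub(-9, -9) = 0
  sig8 = min2(9, 0) = 0
  sig10 = min2(0, -9) = -9
  sig11 = max2(0, -9) = 0

Propagation after the edit:
  sig8: runs — src6 9->4; result 0 (same value as before).
  sig11: checked — values it read are unchanged (sig8 unchanged, sig10 unchanged); reused cached 0 without running.

Key observation: the change is absorbed at sig8 — it re-runs but produces the same value, and the output's value is unchanged.

New value of sig11: 0.
Derived signals that run: sig8 — 1 in total.
Values that change: src6.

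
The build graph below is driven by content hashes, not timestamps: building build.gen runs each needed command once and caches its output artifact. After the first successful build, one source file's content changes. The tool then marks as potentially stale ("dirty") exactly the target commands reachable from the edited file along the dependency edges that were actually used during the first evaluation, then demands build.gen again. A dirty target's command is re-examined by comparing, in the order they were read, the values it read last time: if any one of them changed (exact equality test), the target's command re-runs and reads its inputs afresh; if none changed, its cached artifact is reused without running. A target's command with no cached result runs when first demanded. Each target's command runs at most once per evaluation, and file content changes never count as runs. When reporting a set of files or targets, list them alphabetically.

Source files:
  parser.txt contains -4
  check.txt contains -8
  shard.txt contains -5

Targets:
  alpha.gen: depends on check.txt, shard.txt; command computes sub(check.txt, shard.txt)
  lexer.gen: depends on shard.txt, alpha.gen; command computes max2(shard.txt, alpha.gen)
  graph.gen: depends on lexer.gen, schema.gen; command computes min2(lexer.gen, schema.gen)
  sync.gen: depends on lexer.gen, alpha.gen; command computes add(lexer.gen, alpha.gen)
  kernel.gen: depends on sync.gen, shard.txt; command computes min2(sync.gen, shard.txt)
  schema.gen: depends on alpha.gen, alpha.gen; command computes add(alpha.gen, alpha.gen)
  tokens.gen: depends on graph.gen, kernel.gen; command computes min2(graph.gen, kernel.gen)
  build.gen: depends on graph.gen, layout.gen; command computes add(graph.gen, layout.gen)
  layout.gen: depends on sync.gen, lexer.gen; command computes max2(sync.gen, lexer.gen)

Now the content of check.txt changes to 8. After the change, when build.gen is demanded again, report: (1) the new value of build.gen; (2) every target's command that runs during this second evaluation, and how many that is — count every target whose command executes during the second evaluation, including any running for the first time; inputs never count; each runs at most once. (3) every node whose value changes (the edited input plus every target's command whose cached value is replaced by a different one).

build.gen now evaluates to 39.
Run set: alpha.gen, build.gen, graph.gen, layout.gen, lexer.gen, schema.gen, sync.gen (7 run).
Changed values: alpha.gen, build.gen, check.txt, graph.gen, layout.gen, lexer.gen, schema.gen, sync.gen.

Initial pass — values computed on the first demand:
  alpha.gen = sub(-8, -5) = -3
  lexer.gen = max2(-5, -3) = -3
  schema.gen = add(-3, -3) = -6
  graph.gen = min2(-3, -6) = -6
  sync.gen = add(-3, -3) = -6
  layout.gen = max2(-6, -3) = -3
  build.gen = add(-6, -3) = -9

Second demand — change propagation:
  alpha.gen: re-runs because check.txt -8->8; new result 13.
  lexer.gen: re-runs because alpha.gen -3->13; new result 13.
  schema.gen: re-runs because alpha.gen -3->13; alpha.gen -3->13; new result 26.
  graph.gen: re-runs because lexer.gen -3->13; schema.gen -6->26; new result 13.
  sync.gen: re-runs because lexer.gen -3->13; alpha.gen -3->13; new result 26.
  layout.gen: re-runs because sync.gen -6->26; lexer.gen -3->13; new result 26.
  build.gen: re-runs because graph.gen -6->13; layout.gen -3->26; new result 39.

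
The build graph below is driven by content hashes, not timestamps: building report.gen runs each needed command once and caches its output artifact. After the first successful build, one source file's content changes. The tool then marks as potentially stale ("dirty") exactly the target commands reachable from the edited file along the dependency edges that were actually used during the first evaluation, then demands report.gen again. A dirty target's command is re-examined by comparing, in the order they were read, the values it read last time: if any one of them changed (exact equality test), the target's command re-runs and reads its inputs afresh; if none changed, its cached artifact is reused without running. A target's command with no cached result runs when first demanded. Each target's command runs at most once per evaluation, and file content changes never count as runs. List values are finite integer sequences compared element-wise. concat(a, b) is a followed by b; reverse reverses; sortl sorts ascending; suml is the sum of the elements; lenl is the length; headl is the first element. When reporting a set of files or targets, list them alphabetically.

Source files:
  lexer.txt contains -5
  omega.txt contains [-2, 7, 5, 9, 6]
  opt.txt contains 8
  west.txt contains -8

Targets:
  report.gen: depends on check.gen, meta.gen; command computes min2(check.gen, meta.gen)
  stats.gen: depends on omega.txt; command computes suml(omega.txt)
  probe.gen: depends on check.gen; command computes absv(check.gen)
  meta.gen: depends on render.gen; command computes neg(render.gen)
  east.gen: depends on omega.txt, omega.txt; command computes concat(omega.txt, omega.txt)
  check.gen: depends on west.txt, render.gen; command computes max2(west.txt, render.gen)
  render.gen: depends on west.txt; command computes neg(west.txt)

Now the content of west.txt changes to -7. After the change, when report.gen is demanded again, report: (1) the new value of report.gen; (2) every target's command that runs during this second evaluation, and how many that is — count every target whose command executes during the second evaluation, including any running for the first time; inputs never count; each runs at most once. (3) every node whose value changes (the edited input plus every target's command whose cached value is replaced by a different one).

report.gen now evaluates to -7.
Run set: check.gen, meta.gen, render.gen, report.gen (4 run).
Changed values: check.gen, meta.gen, render.gen, report.gen, west.txt.

Initial pass — values computed on the first demand:
  render.gen = neg(-8) = 8
  check.gen = max2(-8, 8) = 8
  meta.gen = neg(8) = -8
  report.gen = min2(8, -8) = -8

Second demand — change propagation:
  render.gen: re-runs because west.txt -8->-7; new result 7.
  check.gen: re-runs because west.txt -8->-7; render.gen 8->7; new result 7.
  meta.gen: re-runs because render.gen 8->7; new result -7.
  report.gen: re-runs because check.gen 8->7; meta.gen -8->-7; new result -7.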